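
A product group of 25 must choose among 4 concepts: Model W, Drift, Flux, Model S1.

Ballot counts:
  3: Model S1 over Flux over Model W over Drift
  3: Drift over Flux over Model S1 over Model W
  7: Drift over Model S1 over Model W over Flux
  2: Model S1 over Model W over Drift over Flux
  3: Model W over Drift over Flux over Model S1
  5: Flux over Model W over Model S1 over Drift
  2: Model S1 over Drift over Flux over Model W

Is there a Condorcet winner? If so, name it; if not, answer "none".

none

Head-to-head results (25 engineers):
Model W vs Drift: 3+2+3+5 = 13 for Model W, 12 for Drift — Model W by 13–12.
Model W–Flux: Flux 13–12.
Model W vs Model S1: 8 to 17, Model S1.
Drift vs Flux: Drift, 17–8.
Drift vs Model S1: Drift is ranked higher on 3+7+3 = 13 ballots, Model S1 on 12. Drift wins 13–12.
Flux vs Model S1: Flux preferred on 3+3+5 = 11 ballots; Model S1 wins 14–11.
Each design drops at least one matchup (Model W loses to Flux; Drift loses to Model W; Flux loses to Drift; Model S1 loses to Drift); the cycle Model W beats Drift beats Flux beats Model W rules out a Condorcet winner.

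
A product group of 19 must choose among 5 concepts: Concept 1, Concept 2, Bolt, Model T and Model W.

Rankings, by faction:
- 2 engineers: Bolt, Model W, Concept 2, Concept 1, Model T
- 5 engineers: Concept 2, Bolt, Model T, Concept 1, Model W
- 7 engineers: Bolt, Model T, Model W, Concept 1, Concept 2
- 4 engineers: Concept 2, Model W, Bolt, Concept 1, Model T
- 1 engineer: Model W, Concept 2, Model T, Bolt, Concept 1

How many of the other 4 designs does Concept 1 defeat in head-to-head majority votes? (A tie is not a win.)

0

Concept 1 against each rival (19 engineers):
Concept 1 vs Concept 2: Concept 2, 12–7.
Concept 1 vs Bolt: Concept 1 is ranked higher on 0 ballots, Bolt on 19. Bolt wins 19–0.
Concept 1 vs Model T: Model T, 13–6.
Concept 1 vs Model W: Concept 1 is ranked higher on 5 ballots, Model W on 14. Model W wins 14–5.
Concept 1 beats no one; loses to Concept 2, Bolt, Model T, Model W — 0 pairwise wins.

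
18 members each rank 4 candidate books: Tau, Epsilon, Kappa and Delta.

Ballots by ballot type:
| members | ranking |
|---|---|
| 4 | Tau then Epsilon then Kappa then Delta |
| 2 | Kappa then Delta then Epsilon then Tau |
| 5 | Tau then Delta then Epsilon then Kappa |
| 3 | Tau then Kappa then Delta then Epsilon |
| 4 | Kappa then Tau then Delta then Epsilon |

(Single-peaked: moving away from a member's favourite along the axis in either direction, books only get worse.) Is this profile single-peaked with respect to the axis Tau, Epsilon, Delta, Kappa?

Axis positions: Tau=1, Epsilon=2, Delta=3, Kappa=4.
Ballot type 1: ranking walks positions 1-2-4-3; Kappa is ranked above Delta even though Delta lies between Kappa and the peak Tau on the axis — preferences dip and rise again. Not single-peaked.
Ballot type 2 (peak Kappa at position 4): ranking walks positions 4-3-2-1, expanding outward from the peak — single-peaked.
Ballot type 3: ranking walks positions 1-3-2-4; Delta is ranked above Epsilon even though Epsilon lies between Delta and the peak Tau on the axis — preferences dip and rise again. Not single-peaked.
Ballot type 4: ranking walks positions 1-4-3-2; Kappa is ranked above Epsilon even though Epsilon lies between Kappa and the peak Tau on the axis — preferences dip and rise again. Not single-peaked.
Ballot type 5: ranking walks positions 4-1-3-2; Tau is ranked above Delta even though Delta lies between Tau and the peak Kappa on the axis — preferences dip and rise again. Not single-peaked.
Ballot type 1 violates single-peakedness, so the profile is not single-peaked on this axis.

no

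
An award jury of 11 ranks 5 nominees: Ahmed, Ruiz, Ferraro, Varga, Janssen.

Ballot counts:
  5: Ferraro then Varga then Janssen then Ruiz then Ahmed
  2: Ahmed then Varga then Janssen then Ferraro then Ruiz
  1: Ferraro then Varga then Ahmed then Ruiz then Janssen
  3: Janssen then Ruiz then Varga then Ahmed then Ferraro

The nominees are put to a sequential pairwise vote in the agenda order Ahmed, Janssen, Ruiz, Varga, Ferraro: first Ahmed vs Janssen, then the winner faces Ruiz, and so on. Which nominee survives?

Ferraro

Round 1: Ahmed vs Janssen — 3–8, Janssen advances.
Round 2: Janssen vs Ruiz — 10–1, Janssen advances.
Round 3: Janssen vs Varga — 3–8, Varga advances.
Round 4: Varga vs Ferraro — 5–6, Ferraro advances.
Ferraro survives the agenda.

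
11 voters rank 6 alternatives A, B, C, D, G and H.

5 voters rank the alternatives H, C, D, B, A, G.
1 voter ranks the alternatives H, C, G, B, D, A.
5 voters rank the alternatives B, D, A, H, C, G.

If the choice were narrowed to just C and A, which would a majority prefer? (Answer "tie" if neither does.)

Ballots ranking C above A: 5 + 1 = 6.
Ballots ranking A above C: 11 − 6 = 5.
C wins the head-to-head 6–5.

C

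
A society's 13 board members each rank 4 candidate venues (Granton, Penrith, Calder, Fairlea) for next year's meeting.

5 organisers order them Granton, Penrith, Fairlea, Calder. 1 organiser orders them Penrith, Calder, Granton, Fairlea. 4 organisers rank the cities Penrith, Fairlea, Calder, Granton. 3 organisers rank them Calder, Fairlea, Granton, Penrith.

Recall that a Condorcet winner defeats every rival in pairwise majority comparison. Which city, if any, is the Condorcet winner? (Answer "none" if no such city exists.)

Pairwise majorities:
Granton vs Penrith: 8 to 5, Granton.
Granton vs Calder: Calder wins 8–5.
Granton vs Fairlea: Fairlea wins 7–6.
Penrith vs Calder: 5+1+4 = 10 for Penrith, 3 for Calder — Penrith by 10–3.
Penrith–Fairlea: Penrith 10–3.
Calder vs Fairlea: Fairlea, 9–4.
Every city loses at least once (Granton loses to Calder; Penrith loses to Granton; Calder loses to Penrith; Fairlea loses to Penrith). The majority relation contains the cycle Granton beats Penrith beats Calder beats Granton, so there is no Condorcet winner.

none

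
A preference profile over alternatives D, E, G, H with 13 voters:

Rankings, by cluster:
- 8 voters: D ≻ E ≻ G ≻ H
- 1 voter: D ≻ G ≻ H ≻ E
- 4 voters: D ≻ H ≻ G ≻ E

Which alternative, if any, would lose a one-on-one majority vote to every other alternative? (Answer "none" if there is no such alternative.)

H

Pairwise majorities:
D vs E: 13 to 0, D.
D vs G: D, 13–0.
D vs H: D is ranked higher on 8+1+4 = 13 ballots, H on 0. D wins 13–0.
E vs G: 8 for E, 5 for G — E by 8–5.
E vs H: E preferred on 8 ballots; E wins 8–5.
G vs H: G wins 9–4.
Only H has no wins; H is the Condorcet loser.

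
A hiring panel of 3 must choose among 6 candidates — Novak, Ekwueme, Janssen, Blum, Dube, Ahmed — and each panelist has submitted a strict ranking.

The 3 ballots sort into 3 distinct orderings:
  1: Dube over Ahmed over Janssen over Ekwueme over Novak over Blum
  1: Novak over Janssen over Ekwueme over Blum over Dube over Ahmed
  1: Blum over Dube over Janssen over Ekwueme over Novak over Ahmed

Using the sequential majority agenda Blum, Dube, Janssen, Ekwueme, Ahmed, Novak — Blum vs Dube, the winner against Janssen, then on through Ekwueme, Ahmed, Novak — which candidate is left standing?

Janssen

Round 1: Blum vs Dube — 2–1, Blum advances.
Round 2: Blum vs Janssen — 1–2, Janssen advances.
Round 3: Janssen vs Ekwueme — 3–0, Janssen advances.
Round 4: Janssen vs Ahmed — 2–1, Janssen advances.
Round 5: Janssen vs Novak — 2–1, Janssen advances.
The agenda winner is Janssen.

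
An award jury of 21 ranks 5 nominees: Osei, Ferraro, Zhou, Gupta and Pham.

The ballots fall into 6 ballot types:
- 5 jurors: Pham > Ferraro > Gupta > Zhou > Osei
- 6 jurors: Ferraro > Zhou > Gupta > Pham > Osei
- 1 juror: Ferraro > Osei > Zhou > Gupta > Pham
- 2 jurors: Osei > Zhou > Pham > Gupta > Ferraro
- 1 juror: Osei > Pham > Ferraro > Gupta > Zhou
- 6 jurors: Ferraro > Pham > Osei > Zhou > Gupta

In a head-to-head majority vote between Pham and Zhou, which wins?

Ballots ranking Pham above Zhou: 5 + 1 + 6 = 12.
Ballots ranking Zhou above Pham: 21 − 12 = 9.
Pham wins the head-to-head 12–9.

Pham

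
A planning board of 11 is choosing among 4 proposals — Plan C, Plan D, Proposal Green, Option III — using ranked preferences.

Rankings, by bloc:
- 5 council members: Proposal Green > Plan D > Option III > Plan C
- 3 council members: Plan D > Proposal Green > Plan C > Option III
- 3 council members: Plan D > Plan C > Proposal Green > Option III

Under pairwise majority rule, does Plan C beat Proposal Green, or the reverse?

Ballots ranking Plan C above Proposal Green: 3.
Ballots ranking Proposal Green above Plan C: 11 − 3 = 8.
Proposal Green wins the head-to-head 8–3.

Proposal Green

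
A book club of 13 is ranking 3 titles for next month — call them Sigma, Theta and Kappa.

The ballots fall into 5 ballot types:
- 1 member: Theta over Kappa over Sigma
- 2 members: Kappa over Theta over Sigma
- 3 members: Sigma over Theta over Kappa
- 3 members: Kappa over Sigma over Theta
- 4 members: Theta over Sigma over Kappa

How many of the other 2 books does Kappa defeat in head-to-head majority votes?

Kappa against each rival (13 members):
Kappa–Sigma: Sigma 7–6.
Kappa vs Theta: Theta, 8–5.
Kappa beats no one; loses to Sigma, Theta — 0 pairwise wins.

0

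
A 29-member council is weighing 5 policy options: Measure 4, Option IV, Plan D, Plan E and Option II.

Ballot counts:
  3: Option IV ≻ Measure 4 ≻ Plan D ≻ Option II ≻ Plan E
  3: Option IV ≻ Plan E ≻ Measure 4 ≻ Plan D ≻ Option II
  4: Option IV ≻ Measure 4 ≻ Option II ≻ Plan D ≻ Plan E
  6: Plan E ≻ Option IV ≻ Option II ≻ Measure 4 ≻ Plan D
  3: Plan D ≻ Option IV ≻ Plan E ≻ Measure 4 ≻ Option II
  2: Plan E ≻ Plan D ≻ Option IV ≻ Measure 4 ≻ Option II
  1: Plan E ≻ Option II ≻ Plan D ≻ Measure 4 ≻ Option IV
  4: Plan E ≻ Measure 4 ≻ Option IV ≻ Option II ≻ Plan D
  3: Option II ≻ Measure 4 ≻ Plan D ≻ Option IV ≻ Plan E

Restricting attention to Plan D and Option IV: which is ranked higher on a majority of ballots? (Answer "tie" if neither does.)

Option IV

Ballots ranking Plan D above Option IV: 3 + 2 + 1 + 3 = 9.
Ballots ranking Option IV above Plan D: 29 − 9 = 20.
Option IV wins the head-to-head 20–9.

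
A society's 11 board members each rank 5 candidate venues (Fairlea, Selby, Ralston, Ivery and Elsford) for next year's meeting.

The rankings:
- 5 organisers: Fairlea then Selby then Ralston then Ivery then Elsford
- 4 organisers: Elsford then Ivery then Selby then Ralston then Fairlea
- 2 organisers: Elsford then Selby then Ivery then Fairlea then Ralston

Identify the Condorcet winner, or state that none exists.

Head-to-head results (11 organisers):
Fairlea vs Selby: 5 to 6, Selby.
Fairlea vs Ralston: Fairlea preferred on 5+2 = 7 ballots; Fairlea wins 7–4.
Fairlea vs Ivery: 5 for Fairlea, 6 for Ivery — Ivery by 6–5.
Fairlea vs Elsford: 5 to 6, Elsford.
Selby vs Ralston: 5+4+2 = 11 for Selby, 0 for Ralston — Selby by 11–0.
Selby vs Ivery: 7 to 4, Selby.
Selby vs Elsford: 5 to 6, Elsford.
Ralston vs Ivery: Ralston is ranked higher on 5 ballots, Ivery on 6. Ivery wins 6–5.
Ralston vs Elsford: Ralston preferred on 5 ballots; Elsford wins 6–5.
Ivery vs Elsford: Ivery is ranked higher on 5 ballots, Elsford on 6. Elsford wins 6–5.
Elsford wins every pairwise contest, so Elsford is the Condorcet winner.

Elsford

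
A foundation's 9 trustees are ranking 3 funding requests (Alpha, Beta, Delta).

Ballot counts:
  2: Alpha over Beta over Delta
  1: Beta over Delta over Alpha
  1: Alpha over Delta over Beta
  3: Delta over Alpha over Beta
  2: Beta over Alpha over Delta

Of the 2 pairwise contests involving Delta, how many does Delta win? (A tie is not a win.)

Delta against each rival (9 reviewers):
Delta–Alpha: Alpha 5–4.
Delta vs Beta: Delta is ranked higher on 1+3 = 4 ballots, Beta on 5. Beta wins 5–4.
Delta beats no one; loses to Alpha, Beta — 0 pairwise wins.

0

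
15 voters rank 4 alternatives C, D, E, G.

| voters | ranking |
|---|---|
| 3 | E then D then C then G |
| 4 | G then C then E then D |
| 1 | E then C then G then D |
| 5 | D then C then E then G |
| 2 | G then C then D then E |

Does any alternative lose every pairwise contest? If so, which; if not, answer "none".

G

Head-to-head results (15 voters):
C vs D: C preferred on 4+1+2 = 7 ballots; D wins 8–7.
C vs E: C, 11–4.
C vs G: C preferred on 3+1+5 = 9 ballots; C wins 9–6.
D–E: E 8–7.
D vs G: 8 to 7, D.
E vs G: E, 9–6.
Only G has no wins; G is the Condorcet loser.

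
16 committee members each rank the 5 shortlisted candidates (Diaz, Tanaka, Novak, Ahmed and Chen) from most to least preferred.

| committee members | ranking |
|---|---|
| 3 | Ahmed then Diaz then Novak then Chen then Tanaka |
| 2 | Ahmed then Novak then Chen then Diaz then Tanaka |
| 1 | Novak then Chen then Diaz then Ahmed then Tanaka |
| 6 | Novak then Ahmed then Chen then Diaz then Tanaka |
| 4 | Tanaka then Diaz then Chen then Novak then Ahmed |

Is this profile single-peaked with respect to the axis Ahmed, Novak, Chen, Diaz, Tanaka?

Axis positions: Ahmed=1, Novak=2, Chen=3, Diaz=4, Tanaka=5.
Cluster 1: ranking walks positions 1-4-2-3-5; Diaz is ranked above Novak even though Novak lies between Diaz and the peak Ahmed on the axis — preferences dip and rise again. Not single-peaked.
Cluster 2 (peak Ahmed at position 1): ranking walks positions 1-2-3-4-5, expanding outward from the peak — single-peaked.
Cluster 3 (peak Novak at position 2): ranking walks positions 2-3-4-1-5, expanding outward from the peak — single-peaked.
Cluster 4 (peak Novak at position 2): ranking walks positions 2-1-3-4-5, expanding outward from the peak — single-peaked.
Cluster 5 (peak Tanaka at position 5): ranking walks positions 5-4-3-2-1, expanding outward from the peak — single-peaked.
Cluster 1 violates single-peakedness, so the profile is not single-peaked on this axis.

no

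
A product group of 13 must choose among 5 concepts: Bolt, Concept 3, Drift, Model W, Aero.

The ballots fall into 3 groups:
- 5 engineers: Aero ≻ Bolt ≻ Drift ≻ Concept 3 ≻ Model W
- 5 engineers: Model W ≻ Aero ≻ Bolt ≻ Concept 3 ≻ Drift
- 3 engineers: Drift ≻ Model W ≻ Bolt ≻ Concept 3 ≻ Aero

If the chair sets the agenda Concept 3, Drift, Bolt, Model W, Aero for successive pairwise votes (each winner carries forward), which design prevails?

Round 1: Concept 3 vs Drift — 5–8, Drift advances.
Round 2: Drift vs Bolt — 3–10, Bolt advances.
Round 3: Bolt vs Model W — 5–8, Model W advances.
Round 4: Model W vs Aero — 8–5, Model W advances.
Model W survives the agenda.

Model W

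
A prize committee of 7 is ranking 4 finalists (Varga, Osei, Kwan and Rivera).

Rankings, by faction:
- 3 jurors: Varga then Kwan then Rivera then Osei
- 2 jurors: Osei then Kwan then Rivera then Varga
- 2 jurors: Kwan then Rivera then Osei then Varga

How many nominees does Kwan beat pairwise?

Kwan against each rival (7 jurors):
Kwan vs Varga: Kwan, 4–3.
Kwan vs Osei: Kwan preferred on 3+2 = 5 ballots; Kwan wins 5–2.
Kwan vs Rivera: Kwan is ranked higher on 3+2+2 = 7 ballots, Rivera on 0. Kwan wins 7–0.
Kwan beats Varga, Osei, Rivera — 3 pairwise wins.

3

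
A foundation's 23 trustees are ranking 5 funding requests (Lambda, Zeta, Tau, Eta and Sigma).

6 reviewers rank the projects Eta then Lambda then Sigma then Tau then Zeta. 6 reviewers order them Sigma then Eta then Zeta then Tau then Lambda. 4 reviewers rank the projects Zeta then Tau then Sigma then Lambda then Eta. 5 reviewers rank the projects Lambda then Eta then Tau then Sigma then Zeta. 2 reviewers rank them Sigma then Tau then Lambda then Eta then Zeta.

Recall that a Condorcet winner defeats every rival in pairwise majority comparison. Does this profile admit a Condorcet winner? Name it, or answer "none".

Sigma

Pairwise majorities:
Lambda vs Zeta: Lambda, 13–10.
Lambda–Tau: Tau 12–11.
Lambda vs Eta: Eta, 12–11.
Lambda vs Sigma: Lambda preferred on 6+5 = 11 ballots; Sigma wins 12–11.
Zeta vs Tau: Tau, 13–10.
Zeta vs Eta: Eta wins 19–4.
Zeta–Sigma: Sigma 19–4.
Tau vs Eta: Eta wins 17–6.
Tau vs Sigma: Tau is ranked higher on 4+5 = 9 ballots, Sigma on 14. Sigma wins 14–9.
Eta vs Sigma: Eta preferred on 6+5 = 11 ballots; Sigma wins 12–11.
Only Sigma has no losses; Sigma is the Condorcet winner.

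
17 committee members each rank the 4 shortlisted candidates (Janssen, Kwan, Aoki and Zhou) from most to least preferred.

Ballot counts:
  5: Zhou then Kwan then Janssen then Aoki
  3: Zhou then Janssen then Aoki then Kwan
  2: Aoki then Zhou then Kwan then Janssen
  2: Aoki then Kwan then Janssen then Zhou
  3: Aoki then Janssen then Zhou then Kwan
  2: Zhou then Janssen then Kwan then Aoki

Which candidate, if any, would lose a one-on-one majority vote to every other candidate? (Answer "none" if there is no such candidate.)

none

Head-to-head results (17 committee members):
Janssen vs Kwan: 3+3+2 = 8 for Janssen, 9 for Kwan — Kwan by 9–8.
Janssen vs Aoki: 10 to 7, Janssen.
Janssen vs Zhou: Janssen preferred on 2+3 = 5 ballots; Zhou wins 12–5.
Kwan–Aoki: Aoki 10–7.
Kwan vs Zhou: 2 for Kwan, 15 for Zhou — Zhou by 15–2.
Aoki vs Zhou: 2+2+3 = 7 for Aoki, 10 for Zhou — Zhou by 10–7.
No candidate is winless: Janssen beats Aoki; Kwan beats Janssen; Aoki beats Kwan; Zhou beats Janssen. There is no Condorcet loser.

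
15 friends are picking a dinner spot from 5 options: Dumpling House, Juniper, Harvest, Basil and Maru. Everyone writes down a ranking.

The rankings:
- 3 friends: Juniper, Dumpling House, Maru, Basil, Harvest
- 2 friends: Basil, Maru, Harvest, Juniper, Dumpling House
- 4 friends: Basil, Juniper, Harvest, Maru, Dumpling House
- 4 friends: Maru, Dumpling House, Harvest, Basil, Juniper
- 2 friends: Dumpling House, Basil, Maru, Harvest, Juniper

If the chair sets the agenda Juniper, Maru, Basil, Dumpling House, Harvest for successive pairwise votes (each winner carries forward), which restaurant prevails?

Dumpling House

Round 1: Juniper vs Maru — 7–8, Maru advances.
Round 2: Maru vs Basil — 7–8, Basil advances.
Round 3: Basil vs Dumpling House — 6–9, Dumpling House advances.
Round 4: Dumpling House vs Harvest — 9–6, Dumpling House advances.
Dumpling House survives the agenda.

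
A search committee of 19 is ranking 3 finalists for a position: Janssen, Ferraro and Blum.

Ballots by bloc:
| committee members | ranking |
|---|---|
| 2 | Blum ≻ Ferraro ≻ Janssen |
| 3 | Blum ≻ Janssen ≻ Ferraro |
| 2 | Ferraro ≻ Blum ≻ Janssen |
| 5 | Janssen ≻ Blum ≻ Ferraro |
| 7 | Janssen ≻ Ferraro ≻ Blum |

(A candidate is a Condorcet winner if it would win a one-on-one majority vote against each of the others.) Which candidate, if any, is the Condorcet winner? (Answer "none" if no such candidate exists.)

Check each pair by majority over 19 ballots:
Janssen vs Ferraro: Janssen wins 15–4.
Janssen–Blum: Janssen 12–7.
Ferraro vs Blum: 9 to 10, Blum.
Janssen defeats every rival head-to-head and is the Condorcet winner.

Janssen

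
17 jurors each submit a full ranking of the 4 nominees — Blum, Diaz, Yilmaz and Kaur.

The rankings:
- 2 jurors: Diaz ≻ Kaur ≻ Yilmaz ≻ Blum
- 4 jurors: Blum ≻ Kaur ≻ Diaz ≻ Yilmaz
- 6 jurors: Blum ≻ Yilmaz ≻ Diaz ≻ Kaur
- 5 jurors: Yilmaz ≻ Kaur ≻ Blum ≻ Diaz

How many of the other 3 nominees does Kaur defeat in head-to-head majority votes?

1

Kaur against each rival (17 jurors):
Kaur–Blum: Blum 10–7.
Kaur vs Diaz: Kaur preferred on 4+5 = 9 ballots; Kaur wins 9–8.
Kaur vs Yilmaz: Kaur is ranked higher on 2+4 = 6 ballots, Yilmaz on 11. Yilmaz wins 11–6.
Kaur beats Diaz; loses to Blum, Yilmaz — 1 pairwise win.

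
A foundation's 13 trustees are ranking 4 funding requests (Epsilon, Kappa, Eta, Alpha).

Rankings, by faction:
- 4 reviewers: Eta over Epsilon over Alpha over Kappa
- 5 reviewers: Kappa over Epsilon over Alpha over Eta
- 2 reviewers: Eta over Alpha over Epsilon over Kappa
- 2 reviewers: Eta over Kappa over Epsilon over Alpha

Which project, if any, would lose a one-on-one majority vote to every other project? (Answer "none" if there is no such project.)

Alpha

Pairwise majorities:
Epsilon vs Kappa: 4+2 = 6 for Epsilon, 7 for Kappa — Kappa by 7–6.
Epsilon–Eta: Eta 8–5.
Epsilon vs Alpha: Epsilon preferred on 4+5+2 = 11 ballots; Epsilon wins 11–2.
Kappa vs Eta: Kappa is ranked higher on 5 ballots, Eta on 8. Eta wins 8–5.
Kappa vs Alpha: Kappa is ranked higher on 5+2 = 7 ballots, Alpha on 6. Kappa wins 7–6.
Eta vs Alpha: Eta wins 8–5.
Only Alpha has no wins; Alpha is the Condorcet loser.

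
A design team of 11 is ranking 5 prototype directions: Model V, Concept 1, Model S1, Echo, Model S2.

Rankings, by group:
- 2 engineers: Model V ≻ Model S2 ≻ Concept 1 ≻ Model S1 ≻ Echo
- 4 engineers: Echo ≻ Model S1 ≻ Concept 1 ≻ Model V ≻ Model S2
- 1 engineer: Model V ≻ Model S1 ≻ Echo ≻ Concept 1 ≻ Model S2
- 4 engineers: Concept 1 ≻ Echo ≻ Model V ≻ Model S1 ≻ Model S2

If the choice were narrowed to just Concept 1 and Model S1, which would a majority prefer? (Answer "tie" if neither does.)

Ballots ranking Concept 1 above Model S1: 2 + 4 = 6.
Ballots ranking Model S1 above Concept 1: 11 − 6 = 5.
Concept 1 wins the head-to-head 6–5.

Concept 1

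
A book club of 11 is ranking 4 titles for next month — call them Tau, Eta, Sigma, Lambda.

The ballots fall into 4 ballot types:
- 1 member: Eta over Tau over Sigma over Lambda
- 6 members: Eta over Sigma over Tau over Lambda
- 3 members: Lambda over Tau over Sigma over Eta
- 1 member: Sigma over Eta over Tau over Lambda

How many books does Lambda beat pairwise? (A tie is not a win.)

Lambda against each rival (11 members):
Lambda vs Tau: 3 to 8, Tau.
Lambda vs Eta: Lambda is ranked higher on 3 ballots, Eta on 8. Eta wins 8–3.
Lambda vs Sigma: Lambda preferred on 3 ballots; Sigma wins 8–3.
Lambda beats no one; loses to Tau, Eta, Sigma — 0 pairwise wins.

0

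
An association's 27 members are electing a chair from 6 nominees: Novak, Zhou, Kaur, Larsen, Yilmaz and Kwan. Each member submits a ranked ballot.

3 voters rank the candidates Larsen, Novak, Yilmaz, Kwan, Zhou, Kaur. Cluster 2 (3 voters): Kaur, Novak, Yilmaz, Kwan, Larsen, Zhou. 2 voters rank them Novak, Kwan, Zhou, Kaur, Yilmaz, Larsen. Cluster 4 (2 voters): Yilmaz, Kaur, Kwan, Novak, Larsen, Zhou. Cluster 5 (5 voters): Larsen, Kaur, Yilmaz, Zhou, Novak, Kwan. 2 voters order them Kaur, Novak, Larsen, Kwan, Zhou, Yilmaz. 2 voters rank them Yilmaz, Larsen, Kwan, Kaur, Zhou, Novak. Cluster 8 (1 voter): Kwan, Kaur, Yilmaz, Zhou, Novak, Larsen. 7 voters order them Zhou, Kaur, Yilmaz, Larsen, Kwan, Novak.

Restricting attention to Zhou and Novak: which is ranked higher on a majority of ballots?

Ballots ranking Zhou above Novak: 5 + 2 + 1 + 7 = 15.
Ballots ranking Novak above Zhou: 27 − 15 = 12.
Zhou wins the head-to-head 15–12.

Zhou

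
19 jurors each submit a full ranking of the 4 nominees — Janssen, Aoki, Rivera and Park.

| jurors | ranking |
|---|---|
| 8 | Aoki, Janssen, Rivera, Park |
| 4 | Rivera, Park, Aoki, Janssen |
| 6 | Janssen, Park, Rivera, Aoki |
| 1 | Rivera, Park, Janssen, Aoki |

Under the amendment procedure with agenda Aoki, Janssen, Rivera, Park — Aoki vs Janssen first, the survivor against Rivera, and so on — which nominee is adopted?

Round 1: Aoki vs Janssen — 12–7, Aoki advances.
Round 2: Aoki vs Rivera — 8–11, Rivera advances.
Round 3: Rivera vs Park — 13–6, Rivera advances.
The agenda winner is Rivera.

Rivera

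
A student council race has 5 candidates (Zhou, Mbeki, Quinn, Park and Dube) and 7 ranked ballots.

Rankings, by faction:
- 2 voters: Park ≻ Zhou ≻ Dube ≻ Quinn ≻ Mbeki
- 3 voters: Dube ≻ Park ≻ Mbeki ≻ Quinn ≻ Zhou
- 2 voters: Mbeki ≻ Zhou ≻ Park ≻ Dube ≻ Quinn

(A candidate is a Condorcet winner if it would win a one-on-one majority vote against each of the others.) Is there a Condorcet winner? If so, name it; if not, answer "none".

Head-to-head results (7 voters):
Zhou vs Mbeki: Mbeki wins 5–2.
Zhou–Quinn: Zhou 4–3.
Zhou vs Park: Park, 5–2.
Zhou–Dube: Zhou 4–3.
Mbeki–Quinn: Mbeki 5–2.
Mbeki–Park: Park 5–2.
Mbeki vs Dube: Dube, 5–2.
Quinn vs Park: Park wins 7–0.
Quinn vs Dube: Dube, 7–0.
Park vs Dube: Park wins 4–3.
Park wins every pairwise contest, so Park is the Condorcet winner.

Park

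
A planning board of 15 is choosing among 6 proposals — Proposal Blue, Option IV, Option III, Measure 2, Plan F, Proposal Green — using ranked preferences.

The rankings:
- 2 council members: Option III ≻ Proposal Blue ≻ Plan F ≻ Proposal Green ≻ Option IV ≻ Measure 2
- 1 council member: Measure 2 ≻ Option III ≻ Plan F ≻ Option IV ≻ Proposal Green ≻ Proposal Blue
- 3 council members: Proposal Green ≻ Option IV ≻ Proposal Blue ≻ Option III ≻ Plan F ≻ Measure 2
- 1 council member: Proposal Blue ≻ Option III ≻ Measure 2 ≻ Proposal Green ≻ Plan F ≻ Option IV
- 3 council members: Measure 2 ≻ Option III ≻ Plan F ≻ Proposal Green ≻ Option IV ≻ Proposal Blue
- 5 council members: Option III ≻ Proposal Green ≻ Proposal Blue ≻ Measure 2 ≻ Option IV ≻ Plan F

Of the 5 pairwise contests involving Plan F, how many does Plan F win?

Plan F against each rival (15 council members):
Plan F vs Proposal Blue: Proposal Blue, 11–4.
Plan F vs Option IV: Plan F is ranked higher on 2+1+1+3 = 7 ballots, Option IV on 8. Option IV wins 8–7.
Plan F vs Option III: 0 to 15, Option III.
Plan F vs Measure 2: Measure 2, 10–5.
Plan F vs Proposal Green: 6 to 9, Proposal Green.
Plan F beats no one; loses to Proposal Blue, Option IV, Option III, Measure 2, Proposal Green — 0 pairwise wins.

0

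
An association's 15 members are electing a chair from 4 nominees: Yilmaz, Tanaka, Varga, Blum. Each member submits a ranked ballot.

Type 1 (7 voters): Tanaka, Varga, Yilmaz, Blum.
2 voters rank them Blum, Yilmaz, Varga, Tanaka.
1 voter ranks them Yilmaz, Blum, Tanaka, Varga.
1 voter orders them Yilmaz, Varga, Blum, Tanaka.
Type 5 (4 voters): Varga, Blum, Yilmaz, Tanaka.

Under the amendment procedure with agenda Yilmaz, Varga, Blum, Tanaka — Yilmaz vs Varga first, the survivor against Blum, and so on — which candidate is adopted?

Round 1: Yilmaz vs Varga — 4–11, Varga advances.
Round 2: Varga vs Blum — 12–3, Varga advances.
Round 3: Varga vs Tanaka — 7–8, Tanaka advances.
Tanaka survives the agenda.

Tanaka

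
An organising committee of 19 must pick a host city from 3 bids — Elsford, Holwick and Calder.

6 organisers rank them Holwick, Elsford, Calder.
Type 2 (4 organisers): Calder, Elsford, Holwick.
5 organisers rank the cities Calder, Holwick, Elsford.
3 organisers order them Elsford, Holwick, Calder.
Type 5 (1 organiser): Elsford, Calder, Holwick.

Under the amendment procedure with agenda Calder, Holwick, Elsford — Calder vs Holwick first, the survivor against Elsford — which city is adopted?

Elsford

Round 1: Calder vs Holwick — 10–9, Calder advances.
Round 2: Calder vs Elsford — 9–10, Elsford advances.
The agenda winner is Elsford.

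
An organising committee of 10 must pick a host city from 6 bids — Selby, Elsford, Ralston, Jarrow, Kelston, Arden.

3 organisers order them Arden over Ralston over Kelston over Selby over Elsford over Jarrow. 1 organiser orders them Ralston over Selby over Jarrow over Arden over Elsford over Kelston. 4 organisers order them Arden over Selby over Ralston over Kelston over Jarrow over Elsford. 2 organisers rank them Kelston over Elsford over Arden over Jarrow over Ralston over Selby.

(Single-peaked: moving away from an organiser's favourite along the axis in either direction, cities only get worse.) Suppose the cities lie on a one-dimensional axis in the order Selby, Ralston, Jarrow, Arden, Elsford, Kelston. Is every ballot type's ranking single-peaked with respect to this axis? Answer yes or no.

Axis positions: Selby=1, Ralston=2, Jarrow=3, Arden=4, Elsford=5, Kelston=6.
Ballot type 1: ranking walks positions 4-2-6-1-5-3; Ralston is ranked above Jarrow even though Jarrow lies between Ralston and the peak Arden on the axis — preferences dip and rise again. Not single-peaked.
Ballot type 2 (peak Ralston at position 2): ranking walks positions 2-1-3-4-5-6, expanding outward from the peak — single-peaked.
Ballot type 3: ranking walks positions 4-1-2-6-3-5; Selby is ranked above Jarrow even though Jarrow lies between Selby and the peak Arden on the axis — preferences dip and rise again. Not single-peaked.
Ballot type 4 (peak Kelston at position 6): ranking walks positions 6-5-4-3-2-1, expanding outward from the peak — single-peaked.
Ballot type 1 violates single-peakedness, so the profile is not single-peaked on this axis.

no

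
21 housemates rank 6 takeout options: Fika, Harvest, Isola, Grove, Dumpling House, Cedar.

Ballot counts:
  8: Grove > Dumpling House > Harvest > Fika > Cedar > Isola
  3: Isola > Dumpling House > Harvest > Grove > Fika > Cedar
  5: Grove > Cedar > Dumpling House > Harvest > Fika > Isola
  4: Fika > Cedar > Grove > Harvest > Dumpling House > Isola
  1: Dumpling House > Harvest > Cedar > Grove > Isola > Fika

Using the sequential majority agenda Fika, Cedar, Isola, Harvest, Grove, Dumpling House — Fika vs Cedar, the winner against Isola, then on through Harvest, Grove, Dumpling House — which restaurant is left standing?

Round 1: Fika vs Cedar — 15–6, Fika advances.
Round 2: Fika vs Isola — 17–4, Fika advances.
Round 3: Fika vs Harvest — 4–17, Harvest advances.
Round 4: Harvest vs Grove — 4–17, Grove advances.
Round 5: Grove vs Dumpling House — 17–4, Grove advances.
The agenda winner is Grove.

Grove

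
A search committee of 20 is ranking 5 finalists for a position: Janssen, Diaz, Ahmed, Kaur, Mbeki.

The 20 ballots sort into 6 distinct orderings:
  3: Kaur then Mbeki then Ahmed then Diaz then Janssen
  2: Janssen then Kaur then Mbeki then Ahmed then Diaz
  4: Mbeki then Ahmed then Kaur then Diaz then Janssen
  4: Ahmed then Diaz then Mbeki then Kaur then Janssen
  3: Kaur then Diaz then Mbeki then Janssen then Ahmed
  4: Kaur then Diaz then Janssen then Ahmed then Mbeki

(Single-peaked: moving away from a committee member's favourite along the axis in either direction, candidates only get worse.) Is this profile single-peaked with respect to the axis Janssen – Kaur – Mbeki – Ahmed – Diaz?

no

Axis positions: Janssen=1, Kaur=2, Mbeki=3, Ahmed=4, Diaz=5.
Cluster 1 (peak Kaur at position 2): ranking walks positions 2-3-4-5-1, expanding outward from the peak — single-peaked.
Cluster 2 (peak Janssen at position 1): ranking walks positions 1-2-3-4-5, expanding outward from the peak — single-peaked.
Cluster 3 (peak Mbeki at position 3): ranking walks positions 3-4-2-5-1, expanding outward from the peak — single-peaked.
Cluster 4 (peak Ahmed at position 4): ranking walks positions 4-5-3-2-1, expanding outward from the peak — single-peaked.
Cluster 5: ranking walks positions 2-5-3-1-4; Diaz is ranked above Mbeki even though Mbeki lies between Diaz and the peak Kaur on the axis — preferences dip and rise again. Not single-peaked.
Cluster 6: ranking walks positions 2-5-1-4-3; Diaz is ranked above Mbeki even though Mbeki lies between Diaz and the peak Kaur on the axis — preferences dip and rise again. Not single-peaked.
Cluster 5 violates single-peakedness, so the profile is not single-peaked on this axis.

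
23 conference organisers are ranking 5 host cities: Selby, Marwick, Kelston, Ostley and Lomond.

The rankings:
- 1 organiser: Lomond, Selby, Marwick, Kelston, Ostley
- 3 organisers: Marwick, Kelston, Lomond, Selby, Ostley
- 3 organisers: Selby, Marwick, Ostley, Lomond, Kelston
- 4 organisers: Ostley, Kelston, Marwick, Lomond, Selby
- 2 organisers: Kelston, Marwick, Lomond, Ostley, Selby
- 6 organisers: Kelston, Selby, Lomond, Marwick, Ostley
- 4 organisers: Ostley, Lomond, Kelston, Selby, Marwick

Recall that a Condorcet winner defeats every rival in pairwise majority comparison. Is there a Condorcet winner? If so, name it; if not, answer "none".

Check each pair by majority over 23 ballots:
Selby–Marwick: Selby 14–9.
Selby–Kelston: Kelston 19–4.
Selby–Ostley: Selby 13–10.
Selby vs Lomond: 3+6 = 9 for Selby, 14 for Lomond — Lomond by 14–9.
Marwick–Kelston: Kelston 16–7.
Marwick–Ostley: Marwick 15–8.
Marwick vs Lomond: 12 to 11, Marwick.
Kelston–Ostley: Kelston 12–11.
Kelston vs Lomond: Kelston, 15–8.
Ostley vs Lomond: Ostley is ranked higher on 3+4+4 = 11 ballots, Lomond on 12. Lomond wins 12–11.
Kelston beats each of Selby, Marwick, Ostley, Lomond — Kelston is the Condorcet winner.

Kelston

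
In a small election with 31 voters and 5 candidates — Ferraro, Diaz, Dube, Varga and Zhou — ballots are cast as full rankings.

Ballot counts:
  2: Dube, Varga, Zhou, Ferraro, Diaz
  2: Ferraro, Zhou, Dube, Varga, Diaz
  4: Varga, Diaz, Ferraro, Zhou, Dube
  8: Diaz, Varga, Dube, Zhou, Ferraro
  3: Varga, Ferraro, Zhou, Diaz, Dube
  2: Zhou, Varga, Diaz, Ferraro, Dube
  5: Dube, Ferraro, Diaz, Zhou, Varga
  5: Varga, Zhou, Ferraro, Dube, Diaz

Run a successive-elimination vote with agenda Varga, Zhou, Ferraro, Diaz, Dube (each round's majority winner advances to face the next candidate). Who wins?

Varga

Round 1: Varga vs Zhou — 22–9, Varga advances.
Round 2: Varga vs Ferraro — 24–7, Varga advances.
Round 3: Varga vs Diaz — 18–13, Varga advances.
Round 4: Varga vs Dube — 22–9, Varga advances.
The agenda winner is Varga.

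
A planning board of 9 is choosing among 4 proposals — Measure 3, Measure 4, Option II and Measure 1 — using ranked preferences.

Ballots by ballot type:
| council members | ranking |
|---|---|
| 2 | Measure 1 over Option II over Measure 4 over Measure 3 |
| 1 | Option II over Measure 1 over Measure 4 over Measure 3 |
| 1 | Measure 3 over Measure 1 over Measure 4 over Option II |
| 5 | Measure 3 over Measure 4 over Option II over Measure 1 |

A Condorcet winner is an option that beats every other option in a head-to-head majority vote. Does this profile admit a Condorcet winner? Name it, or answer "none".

Measure 3

Check each pair by majority over 9 ballots:
Measure 3 vs Measure 4: Measure 3, 6–3.
Measure 3 vs Option II: Measure 3, 6–3.
Measure 3 vs Measure 1: Measure 3 wins 6–3.
Measure 4 vs Option II: Measure 4, 6–3.
Measure 4 vs Measure 1: Measure 4 wins 5–4.
Option II vs Measure 1: Option II wins 6–3.
Measure 3 beats each of Measure 4, Option II, Measure 1 — Measure 3 is the Condorcet winner.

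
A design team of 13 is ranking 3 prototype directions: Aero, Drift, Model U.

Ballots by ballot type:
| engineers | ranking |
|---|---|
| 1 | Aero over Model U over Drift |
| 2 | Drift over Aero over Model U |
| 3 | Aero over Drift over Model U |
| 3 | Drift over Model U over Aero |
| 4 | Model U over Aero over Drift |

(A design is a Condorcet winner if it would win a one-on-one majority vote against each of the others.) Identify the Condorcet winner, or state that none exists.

Check each pair by majority over 13 ballots:
Aero vs Drift: Aero wins 8–5.
Aero–Model U: Model U 7–6.
Drift vs Model U: Drift, 8–5.
Each design drops at least one matchup (Aero loses to Model U; Drift loses to Aero; Model U loses to Drift); the cycle Aero > Drift > Model U > Aero rules out a Condorcet winner.

none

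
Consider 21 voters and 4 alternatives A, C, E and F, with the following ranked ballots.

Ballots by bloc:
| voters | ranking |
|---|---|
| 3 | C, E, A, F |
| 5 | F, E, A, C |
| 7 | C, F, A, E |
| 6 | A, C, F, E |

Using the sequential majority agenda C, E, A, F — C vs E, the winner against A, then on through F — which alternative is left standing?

F

Round 1: C vs E — 16–5, C advances.
Round 2: C vs A — 10–11, A advances.
Round 3: A vs F — 9–12, F advances.
F survives the agenda.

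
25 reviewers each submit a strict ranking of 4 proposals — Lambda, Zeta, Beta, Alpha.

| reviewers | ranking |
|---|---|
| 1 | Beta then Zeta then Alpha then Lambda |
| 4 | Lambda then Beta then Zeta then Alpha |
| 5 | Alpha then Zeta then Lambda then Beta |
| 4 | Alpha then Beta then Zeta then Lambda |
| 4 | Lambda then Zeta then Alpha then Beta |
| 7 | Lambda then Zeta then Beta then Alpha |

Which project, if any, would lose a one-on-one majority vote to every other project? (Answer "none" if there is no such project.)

Beta

Head-to-head results (25 reviewers):
Lambda vs Zeta: 4+4+7 = 15 for Lambda, 10 for Zeta — Lambda by 15–10.
Lambda vs Beta: 20 to 5, Lambda.
Lambda vs Alpha: Lambda is ranked higher on 4+4+7 = 15 ballots, Alpha on 10. Lambda wins 15–10.
Zeta–Beta: Zeta 16–9.
Zeta vs Alpha: 16 to 9, Zeta.
Beta vs Alpha: 1+4+7 = 12 for Beta, 13 for Alpha — Alpha by 13–12.
Only Beta has no wins; Beta is the Condorcet loser.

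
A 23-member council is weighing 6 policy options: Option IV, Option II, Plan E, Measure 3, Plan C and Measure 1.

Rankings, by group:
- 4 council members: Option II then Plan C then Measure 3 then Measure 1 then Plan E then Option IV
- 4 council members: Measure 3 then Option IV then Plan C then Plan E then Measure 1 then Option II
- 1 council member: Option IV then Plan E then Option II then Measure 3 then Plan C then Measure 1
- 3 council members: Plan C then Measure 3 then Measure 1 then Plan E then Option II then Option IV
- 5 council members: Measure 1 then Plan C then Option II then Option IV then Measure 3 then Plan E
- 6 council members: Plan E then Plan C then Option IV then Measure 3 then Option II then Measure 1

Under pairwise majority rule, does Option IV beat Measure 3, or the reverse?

Ballots ranking Option IV above Measure 3: 1 + 5 + 6 = 12.
Ballots ranking Measure 3 above Option IV: 23 − 12 = 11.
Option IV wins the head-to-head 12–11.

Option IV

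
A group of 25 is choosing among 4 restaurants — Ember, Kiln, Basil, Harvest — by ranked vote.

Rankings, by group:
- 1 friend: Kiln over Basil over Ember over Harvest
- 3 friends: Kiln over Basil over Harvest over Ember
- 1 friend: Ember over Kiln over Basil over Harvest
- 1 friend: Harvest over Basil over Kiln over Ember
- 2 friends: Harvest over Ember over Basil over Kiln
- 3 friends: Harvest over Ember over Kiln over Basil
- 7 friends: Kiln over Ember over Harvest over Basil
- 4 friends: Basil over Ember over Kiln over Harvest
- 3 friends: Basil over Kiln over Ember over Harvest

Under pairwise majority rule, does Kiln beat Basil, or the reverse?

Kiln

Ballots ranking Kiln above Basil: 1 + 3 + 1 + 3 + 7 = 15.
Ballots ranking Basil above Kiln: 25 − 15 = 10.
Kiln wins the head-to-head 15–10.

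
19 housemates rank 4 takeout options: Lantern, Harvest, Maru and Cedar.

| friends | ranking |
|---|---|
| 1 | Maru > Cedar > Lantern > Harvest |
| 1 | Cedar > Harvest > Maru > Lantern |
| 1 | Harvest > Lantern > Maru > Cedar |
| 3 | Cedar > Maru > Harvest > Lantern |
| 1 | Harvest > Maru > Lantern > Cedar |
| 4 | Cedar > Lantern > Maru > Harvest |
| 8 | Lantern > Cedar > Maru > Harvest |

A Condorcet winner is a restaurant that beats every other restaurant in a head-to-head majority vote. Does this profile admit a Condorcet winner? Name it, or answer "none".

Head-to-head results (19 friends):
Lantern vs Harvest: Lantern preferred on 1+4+8 = 13 ballots; Lantern wins 13–6.
Lantern vs Maru: Lantern, 13–6.
Lantern vs Cedar: Lantern, 10–9.
Harvest vs Maru: Maru, 16–3.
Harvest vs Cedar: Harvest is ranked higher on 1+1 = 2 ballots, Cedar on 17. Cedar wins 17–2.
Maru–Cedar: Cedar 16–3.
Only Lantern has no losses; Lantern is the Condorcet winner.

Lantern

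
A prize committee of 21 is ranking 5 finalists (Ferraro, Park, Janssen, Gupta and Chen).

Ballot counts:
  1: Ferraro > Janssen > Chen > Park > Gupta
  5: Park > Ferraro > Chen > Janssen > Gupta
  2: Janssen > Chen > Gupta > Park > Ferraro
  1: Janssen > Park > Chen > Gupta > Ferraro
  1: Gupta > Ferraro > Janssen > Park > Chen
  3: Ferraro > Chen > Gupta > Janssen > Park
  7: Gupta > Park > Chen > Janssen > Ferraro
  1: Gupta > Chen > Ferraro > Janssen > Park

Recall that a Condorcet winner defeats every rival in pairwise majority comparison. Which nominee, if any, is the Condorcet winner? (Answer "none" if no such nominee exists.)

none

Check each pair by majority over 21 ballots:
Ferraro vs Park: Park wins 15–6.
Ferraro–Janssen: Ferraro 11–10.
Ferraro vs Gupta: Gupta, 12–9.
Ferraro–Chen: Chen 11–10.
Park vs Janssen: Park wins 12–9.
Park–Gupta: Gupta 14–7.
Park vs Chen: Park, 14–7.
Janssen–Gupta: Gupta 12–9.
Janssen vs Chen: Chen, 16–5.
Gupta vs Chen: Chen, 12–9.
Every nominee loses at least once (Ferraro loses to Park; Park loses to Gupta; Janssen loses to Ferraro; Gupta loses to Chen; Chen loses to Park). The majority relation contains the cycle Park beats Chen beats Gupta beats Park, so there is no Condorcet winner.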